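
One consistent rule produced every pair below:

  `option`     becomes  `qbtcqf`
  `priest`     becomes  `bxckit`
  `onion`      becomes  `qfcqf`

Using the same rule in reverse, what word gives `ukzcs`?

This is an affine cipher: with a=0,…,z=25, each position x becomes (11x+18) mod 26.
Decoding ukzcs: u(20)→19·(20−18)≡12=m; k(10)→19·(10−18)≡4=e; z(25)→19·(25−18)≡3=d; c(2)→19·(2−18)≡8=i; s(18)→19·(18−18)≡0=a (all mod 26).

media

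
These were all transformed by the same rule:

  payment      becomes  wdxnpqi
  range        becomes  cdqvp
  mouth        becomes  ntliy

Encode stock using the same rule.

Each letter's alphabet position (a=0..z=25) is mapped through 3·x+3 mod 26 — an affine cipher.
Applying it to stock: s(18)→3·18+3≡5=f; t(19)→3·19+3≡8=i; o(14)→3·14+3≡19=t; c(2)→3·2+3≡9=j; k(10)→3·10+3≡7=h (all mod 26).

fitjh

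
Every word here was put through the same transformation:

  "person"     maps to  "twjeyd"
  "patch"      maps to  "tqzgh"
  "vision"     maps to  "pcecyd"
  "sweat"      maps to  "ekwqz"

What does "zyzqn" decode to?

total

p(15)→t(19) and e(4)→w(22) fit y≡21x+16 (mod 26); the inverse of 21 mod 26 is 5. Each letter's alphabet position (a=0..z=25) is mapped through 21·x+16 mod 26 — an affine cipher.
Reversing it on zyzqn: z(25)→5·(25−16)≡19=t; y(24)→5·(24−16)≡14=o; z(25)→5·(25−16)≡19=t; q(16)→5·(16−16)≡0=a; n(13)→5·(13−16)≡11=l (all mod 26).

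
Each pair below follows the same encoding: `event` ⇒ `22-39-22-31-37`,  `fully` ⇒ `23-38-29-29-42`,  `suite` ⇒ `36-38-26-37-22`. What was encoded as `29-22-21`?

led

Each letter is replaced by its alphabet position (a=1..z=26) + 17.
Decoding 29-22-21: 29→(29−17)÷1=12=l, 22→(22−17)÷1=5=e, 21→(21−17)÷1=4=d.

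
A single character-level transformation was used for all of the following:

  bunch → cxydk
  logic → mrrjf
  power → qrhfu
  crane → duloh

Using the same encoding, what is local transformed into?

Shifts by position in bunch: pos 0: b→c (+1), pos 1: u→x (+3), pos 2: n→y (+11), pos 3: c→d (+1), pos 4: h→k (+3) — repeating every 3. It's a Vigenère-style cipher with numeric key [1,3,11]: position i shifts by key[i mod 3].
For local: l+1=m, o+3=r, c+11=n, a+1=b, l+3=o.

mrnbo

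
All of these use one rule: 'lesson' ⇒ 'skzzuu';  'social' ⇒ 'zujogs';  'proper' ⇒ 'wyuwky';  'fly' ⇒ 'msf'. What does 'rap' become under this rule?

The shift depends on letter class: consonant l→s is +7, but vowel e→k is +6. Two shifts are in play — +6 for a/e/i/o/u, +7 for every other letter.
For rap: r(cons)+7=y, a(vowel)+6=g, p(cons)+7=w.

ygw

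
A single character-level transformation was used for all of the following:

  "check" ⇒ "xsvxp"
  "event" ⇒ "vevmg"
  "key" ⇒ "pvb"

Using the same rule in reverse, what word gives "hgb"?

sty

Each pair mirrors across the alphabet (c↔x, h↔s, e↔v): positions sum to 25. Each letter is replaced by its mirror in the alphabet: a↔z, b↔y, c↔x, and so on (the Atbash cipher).
Reversing it on hgb: h↔s, g↔t, b↔y.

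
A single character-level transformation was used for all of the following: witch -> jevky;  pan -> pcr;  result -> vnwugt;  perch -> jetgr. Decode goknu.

The output letters match the input read backwards, each shifted +2: witch reversed is hctiw. Two steps: reverse the string, then apply a Caesar shift of +2.
Undoing it on goknu: shift back: g−2=e, o−2=m, k−2=i, n−2=l, u−2=s → emils; then reverse → slime.

slime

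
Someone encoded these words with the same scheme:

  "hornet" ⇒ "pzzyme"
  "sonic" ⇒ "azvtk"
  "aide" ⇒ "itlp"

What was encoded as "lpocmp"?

Shifts by position in hornet: pos 0: h→p (+8), pos 1: o→z (+11), pos 2: r→z (+8), pos 3: n→y (+11) — repeating every 2. A repeating key of period 2 is used — shifts +8, +11 over and over.
Decoding lpocmp: l−8=d, p−11=e, o−8=g, c−11=r, m−8=e, p−11=e.

degree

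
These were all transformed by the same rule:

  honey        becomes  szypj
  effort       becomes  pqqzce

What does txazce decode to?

Compare letters: h→s is +11, o→z is +11, n→y is +11 — a constant shift. Each letter is shifted forward by 11 in the alphabet (a Caesar shift of +11).
Decoding txazce: t−11=i, x−11=m, a−11=p, z−11=o, c−11=r, e−11=t.

import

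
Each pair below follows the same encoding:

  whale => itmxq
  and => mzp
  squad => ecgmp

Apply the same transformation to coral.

oadmx

Compare letters: w→i is +12, h→t is +12, a→m is +12 — a constant shift. Each letter is shifted forward by 12 in the alphabet (a Caesar shift of +12).
Applying it to coral: c+12=o, o+12=a, r+12=d, a+12=m, l+12=x.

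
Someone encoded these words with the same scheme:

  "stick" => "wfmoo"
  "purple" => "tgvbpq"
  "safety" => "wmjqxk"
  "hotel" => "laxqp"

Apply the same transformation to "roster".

It's a Vigenère-style cipher with numeric key [4,12]: position i shifts by key[i mod 2].
On roster: r+4=v, o+12=a, s+4=w, t+12=f, e+4=i, r+12=d.

vawfid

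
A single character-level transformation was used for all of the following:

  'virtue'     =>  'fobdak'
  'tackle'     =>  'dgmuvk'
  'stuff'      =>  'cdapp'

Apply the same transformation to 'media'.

The shift depends on letter class: consonant v→f is +10, but vowel i→o is +6. The rule splits by letter class: vowels +6, consonants +10.
For media: m(cons)+10=w, e(vowel)+6=k, d(cons)+10=n, i(vowel)+6=o, a(vowel)+6=g.

wknog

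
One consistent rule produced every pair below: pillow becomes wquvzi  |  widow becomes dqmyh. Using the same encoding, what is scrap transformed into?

In pillow: p→w is +7, i→q is +8, l→u is +9, l→v is +10 — the shift increases by 1 each position. Letter i (0-indexed) is shifted by i+7, so successive shifts are 7, 8, 9, ….
On scrap: s+7=z, c+8=k, r+9=a, a+10=k, p+11=a.

zkaka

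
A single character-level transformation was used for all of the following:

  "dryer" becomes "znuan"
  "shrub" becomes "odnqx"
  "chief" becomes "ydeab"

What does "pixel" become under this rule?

letah

Compare letters: d→z is +22, r→n is +22, y→u is +22 — a constant shift. Every letter moves 22 places later in the alphabet, wrapping around z→a.
On pixel: p+22=l, i+22=e, x+22=t, e+22=a, l+22=h.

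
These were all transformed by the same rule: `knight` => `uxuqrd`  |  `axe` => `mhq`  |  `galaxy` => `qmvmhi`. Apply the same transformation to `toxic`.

The shift depends on letter class: consonant k→u is +10, but vowel i→u is +12. The rule splits by letter class: vowels +12, consonants +10.
On toxic: t(cons)+10=d, o(vowel)+12=a, x(cons)+10=h, i(vowel)+12=u, c(cons)+10=m.

dahum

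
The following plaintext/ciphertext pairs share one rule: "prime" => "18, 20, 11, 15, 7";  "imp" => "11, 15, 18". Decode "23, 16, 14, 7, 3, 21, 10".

The number is (letter's place in the alphabet, a=1) + 2.
Undoing it on 23, 16, 14, 7, 3, 21, 10: 23→(23−2)÷1=21=u, 16→(16−2)÷1=14=n, 14→(14−2)÷1=12=l, 7→(7−2)÷1=5=e, 3→(3−2)÷1=1=a, 21→(21−2)÷1=19=s, 10→(10−2)÷1=8=h.

unleash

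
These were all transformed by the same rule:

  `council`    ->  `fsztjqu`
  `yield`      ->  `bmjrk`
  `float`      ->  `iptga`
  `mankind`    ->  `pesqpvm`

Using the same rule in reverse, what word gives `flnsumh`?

chimney

Each letter shifts forward by (position + 3), i.e. 3, 4, 5, … — the shift grows by one for each successive letter.
Decoding flnsumh: f−3=c, l−4=h, n−5=i, s−6=m, u−7=n, m−8=e, h−9=y.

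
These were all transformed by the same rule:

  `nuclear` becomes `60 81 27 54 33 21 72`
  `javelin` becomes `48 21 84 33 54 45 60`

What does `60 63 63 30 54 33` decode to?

noodle

The formula is n = 3×(alphabet index, a=1) + 18.
Decoding 60 63 63 30 54 33: 60→(60−18)÷3=14=n, 63→(63−18)÷3=15=o, 63→(63−18)÷3=15=o, 30→(30−18)÷3=4=d, 54→(54−18)÷3=12=l, 33→(33−18)÷3=5=e.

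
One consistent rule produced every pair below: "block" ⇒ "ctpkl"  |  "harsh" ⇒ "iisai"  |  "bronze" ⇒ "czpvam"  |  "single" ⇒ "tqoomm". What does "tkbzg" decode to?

scarf

Shifts by position in block: pos 0: b→c (+1), pos 1: l→t (+8), pos 2: o→p (+1), pos 3: c→k (+8) — repeating every 2. It's a Vigenère-style cipher with numeric key [1,8]: position i shifts by key[i mod 2].
Undoing it on tkbzg: t−1=s, k−8=c, b−1=a, z−8=r, g−1=f.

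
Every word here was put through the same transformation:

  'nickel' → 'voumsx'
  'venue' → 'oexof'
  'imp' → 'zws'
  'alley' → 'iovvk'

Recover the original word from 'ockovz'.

The output letters match the input read backwards, each shifted +10: nickel reversed is lekcin. The word is reversed, then every letter is shifted forward by 10.
Reversing it on ockovz: shift back: o−10=e, c−10=s, k−10=a, o−10=e, v−10=l, z−10=p → esaelp; then reverse → please.

please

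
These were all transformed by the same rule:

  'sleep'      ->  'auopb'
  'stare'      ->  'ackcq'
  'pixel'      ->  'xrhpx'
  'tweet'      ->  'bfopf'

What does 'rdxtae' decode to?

Each letter shifts forward by (position + 8), i.e. 8, 9, 10, … — the shift grows by one for each successive letter.
Undoing it on rdxtae: r−8=j, d−9=u, x−10=n, t−11=i, a−12=o, e−13=r.

junior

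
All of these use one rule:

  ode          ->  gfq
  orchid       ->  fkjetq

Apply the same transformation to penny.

appgr

The output letters match the input read backwards, each shifted +2: ode reversed is edo. Read the word backwards and shift each letter +2.
For penny: reverse → ynnep; then shift: y+2=a, n+2=p, n+2=p, e+2=g, p+2=r.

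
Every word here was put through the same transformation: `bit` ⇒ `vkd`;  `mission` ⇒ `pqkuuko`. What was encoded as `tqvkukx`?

The output letters match the input read backwards, each shifted +2: bit reversed is tib. The word is reversed, then every letter is shifted forward by 2.
Undoing it on tqvkukx: shift back: t−2=r, q−2=o, v−2=t, k−2=i, u−2=s, k−2=i, x−2=v → rotisiv; then reverse → visitor.

visitor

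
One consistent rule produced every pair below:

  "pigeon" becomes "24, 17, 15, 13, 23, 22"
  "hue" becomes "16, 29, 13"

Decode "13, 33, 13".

eye

The number is (letter's place in the alphabet, a=1) + 8.
Undoing it on 13, 33, 13: 13→(13−8)÷1=5=e, 33→(33−8)÷1=25=y, 13→(13−8)÷1=5=e.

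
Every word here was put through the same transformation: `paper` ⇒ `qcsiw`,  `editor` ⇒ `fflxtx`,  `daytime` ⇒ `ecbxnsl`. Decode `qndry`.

plant

In paper: p→q is +1, a→c is +2, p→s is +3, e→i is +4 — the shift increases by 1 each position. Letter i (0-indexed) is shifted by i+1, so successive shifts are 1, 2, 3, ….
Decoding qndry: q−1=p, n−2=l, d−3=a, r−4=n, y−5=t.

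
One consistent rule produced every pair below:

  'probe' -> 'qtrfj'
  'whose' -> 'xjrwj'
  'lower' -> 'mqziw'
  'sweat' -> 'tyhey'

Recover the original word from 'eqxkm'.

The shift increases by 1 at each position, starting from +1: 1, 2, 3, ….
Decoding eqxkm: e−1=d, q−2=o, x−3=u, k−4=g, m−5=h.

dough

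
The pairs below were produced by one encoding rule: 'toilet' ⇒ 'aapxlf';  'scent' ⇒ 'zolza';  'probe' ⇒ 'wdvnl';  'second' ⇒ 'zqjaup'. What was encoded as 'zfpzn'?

Shifts by position in toilet: pos 0: t→a (+7), pos 1: o→a (+12), pos 2: i→p (+7), pos 3: l→x (+12) — repeating every 2. The shifts repeat in a cycle of length 2: positions 0,1,… shift by +7, +12, then the pattern repeats.
Undoing it on zfpzn: z−7=s, f−12=t, p−7=i, z−12=n, n−7=g.

sting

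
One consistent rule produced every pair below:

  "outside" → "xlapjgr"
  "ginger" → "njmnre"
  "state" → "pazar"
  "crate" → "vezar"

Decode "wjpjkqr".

visible

o(14)→x(23) and u(20)→l(11) fit y≡11x+25 (mod 26); the inverse of 11 mod 26 is 19. Each letter's alphabet position (a=0..z=25) is mapped through 11·x+25 mod 26 — an affine cipher.
Decoding wjpjkqr: w(22)→19·(22−25)≡21=v; j(9)→19·(9−25)≡8=i; p(15)→19·(15−25)≡18=s; j(9)→19·(9−25)≡8=i; k(10)→19·(10−25)≡1=b; q(16)→19·(16−25)≡11=l; r(17)→19·(17−25)≡4=e (all mod 26).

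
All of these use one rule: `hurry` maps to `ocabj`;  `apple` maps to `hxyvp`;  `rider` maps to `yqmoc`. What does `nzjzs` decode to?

In hurry: h→o is +7, u→c is +8, r→a is +9, r→b is +10 — the shift increases by 1 each position. The shift increases by 1 at each position, starting from +7: 7, 8, 9, ….
Undoing it on nzjzs: n−7=g, z−8=r, j−9=a, z−10=p, s−11=h.

graph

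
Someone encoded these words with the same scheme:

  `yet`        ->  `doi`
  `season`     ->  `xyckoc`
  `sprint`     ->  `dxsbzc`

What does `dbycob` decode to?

The output letters match the input read backwards, each shifted +10: yet reversed is tey. Two steps: reverse the string, then apply a Caesar shift of +10.
Reversing it on dbycob: shift back: d−10=t, b−10=r, y−10=o, c−10=s, o−10=e, b−10=r → troser; then reverse → resort.

resort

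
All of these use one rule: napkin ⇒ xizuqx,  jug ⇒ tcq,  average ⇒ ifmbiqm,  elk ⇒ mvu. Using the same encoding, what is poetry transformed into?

zwmdbi

Two shifts are in play — +8 for a/e/i/o/u, +10 for every other letter.
For poetry: p(cons)+10=z, o(vowel)+8=w, e(vowel)+8=m, t(cons)+10=d, r(cons)+10=b, y(cons)+10=i.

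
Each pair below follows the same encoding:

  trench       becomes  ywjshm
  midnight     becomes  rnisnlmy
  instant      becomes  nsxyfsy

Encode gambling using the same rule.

This is a Caesar cipher with shift 5.
On gambling: g+5=l, a+5=f, m+5=r, b+5=g, l+5=q, i+5=n, n+5=s, g+5=l.

lfrgqnsl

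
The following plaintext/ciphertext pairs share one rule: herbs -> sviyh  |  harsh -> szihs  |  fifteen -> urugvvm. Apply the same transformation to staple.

Each letter is replaced by its mirror in the alphabet: a↔z, b↔y, c↔x, and so on (the Atbash cipher).
On staple: s↔h, t↔g, a↔z, p↔k, l↔o, e↔v.

hgzkov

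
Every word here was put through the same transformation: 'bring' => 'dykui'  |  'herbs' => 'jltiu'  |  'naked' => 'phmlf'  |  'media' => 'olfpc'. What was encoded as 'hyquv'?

front

Shifts by position in bring: pos 0: b→d (+2), pos 1: r→y (+7), pos 2: i→k (+2), pos 3: n→u (+7) — repeating every 2. It's a Vigenère-style cipher with numeric key [2,7]: position i shifts by key[i mod 2].
Decoding hyquv: h−2=f, y−7=r, q−2=o, u−7=n, v−2=t.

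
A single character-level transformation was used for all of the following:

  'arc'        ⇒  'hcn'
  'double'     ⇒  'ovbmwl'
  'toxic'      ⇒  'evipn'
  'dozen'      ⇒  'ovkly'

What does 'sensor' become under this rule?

dlydvc

Two shifts are in play — +7 for a/e/i/o/u, +11 for every other letter.
Applying it to sensor: s(cons)+11=d, e(vowel)+7=l, n(cons)+11=y, s(cons)+11=d, o(vowel)+7=v, r(cons)+11=c.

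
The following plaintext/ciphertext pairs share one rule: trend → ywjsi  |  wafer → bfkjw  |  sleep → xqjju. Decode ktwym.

forth

Every letter moves 5 places later in the alphabet, wrapping around z→a.
Decoding ktwym: k−5=f, t−5=o, w−5=r, y−5=t, m−5=h.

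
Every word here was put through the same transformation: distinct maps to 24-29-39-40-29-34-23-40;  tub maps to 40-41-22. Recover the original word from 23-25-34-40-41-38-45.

century

d is letter #4 and maps to 24: an offset of 20. The number is (letter's place in the alphabet, a=1) + 20.
Decoding 23-25-34-40-41-38-45: 23→(23−20)÷1=3=c, 25→(25−20)÷1=5=e, 34→(34−20)÷1=14=n, 40→(40−20)÷1=20=t, 41→(41−20)÷1=21=u, 38→(38−20)÷1=18=r, 45→(45−20)÷1=25=y.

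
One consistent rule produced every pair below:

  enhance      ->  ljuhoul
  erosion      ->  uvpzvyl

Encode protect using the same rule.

ajlavyw

Two steps: reverse the string, then apply a Caesar shift of +7.
Applying it to protect: reverse → tcetorp; then shift: t+7=a, c+7=j, e+7=l, t+7=a, o+7=v, r+7=y, p+7=w.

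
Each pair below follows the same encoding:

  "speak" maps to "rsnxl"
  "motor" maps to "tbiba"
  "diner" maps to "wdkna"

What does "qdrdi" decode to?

This is an affine cipher: with a=0,…,z=25, each position x becomes (17x+23) mod 26.
Reversing it on qdrdi: q(16)→23·(16−23)≡21=v; d(3)→23·(3−23)≡8=i; r(17)→23·(17−23)≡18=s; d(3)→23·(3−23)≡8=i; i(8)→23·(8−23)≡19=t (all mod 26).

visit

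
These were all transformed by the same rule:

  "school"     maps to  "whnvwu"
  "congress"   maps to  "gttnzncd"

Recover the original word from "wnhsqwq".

In school: s→w is +4, c→h is +5, h→n is +6, o→v is +7 — the shift increases by 1 each position. Letter i (0-indexed) is shifted by i+4, so successive shifts are 4, 5, 6, ….
Reversing it on wnhsqwq: w−4=s, n−5=i, h−6=b, s−7=l, q−8=i, w−9=n, q−10=g.

sibling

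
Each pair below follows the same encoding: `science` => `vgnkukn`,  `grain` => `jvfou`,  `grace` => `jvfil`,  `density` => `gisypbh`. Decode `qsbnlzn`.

In science: s→v is +3, c→g is +4, i→n is +5, e→k is +6 — the shift increases by 1 each position. Each letter shifts forward by (position + 3), i.e. 3, 4, 5, … — the shift grows by one for each successive letter.
Reversing it on qsbnlzn: q−3=n, s−4=o, b−5=w, n−6=h, l−7=e, z−8=r, n−9=e.

nowhere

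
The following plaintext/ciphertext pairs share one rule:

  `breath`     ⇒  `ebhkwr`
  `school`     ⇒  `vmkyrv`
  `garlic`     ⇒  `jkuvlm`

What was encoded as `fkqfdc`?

canvas

Shifts by position in breath: pos 0: b→e (+3), pos 1: r→b (+10), pos 2: e→h (+3), pos 3: a→k (+10) — repeating every 2. A repeating key of period 2 is used — shifts +3, +10 over and over.
Undoing it on fkqfdc: f−3=c, k−10=a, q−3=n, f−10=v, d−3=a, c−10=s.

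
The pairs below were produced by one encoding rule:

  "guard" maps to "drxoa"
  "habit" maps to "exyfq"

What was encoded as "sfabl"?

video

Compare letters: g→d is +23, u→r is +23, a→x is +23 — a constant shift. Every letter moves 23 places later in the alphabet, wrapping around z→a.
Reversing it on sfabl: s−23=v, f−23=i, a−23=d, b−23=e, l−23=o.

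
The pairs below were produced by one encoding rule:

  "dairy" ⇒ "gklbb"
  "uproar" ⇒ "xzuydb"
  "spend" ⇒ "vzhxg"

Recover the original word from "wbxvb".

truly

Shifts by position in dairy: pos 0: d→g (+3), pos 1: a→k (+10), pos 2: i→l (+3), pos 3: r→b (+10) — repeating every 2. A repeating key of period 2 is used — shifts +3, +10 over and over.
Decoding wbxvb: w−3=t, b−10=r, x−3=u, v−10=l, b−3=y.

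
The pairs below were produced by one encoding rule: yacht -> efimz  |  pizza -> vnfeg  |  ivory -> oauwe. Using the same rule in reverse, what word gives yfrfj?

Shifts by position in yacht: pos 0: y→e (+6), pos 1: a→f (+5), pos 2: c→i (+6), pos 3: h→m (+5) — repeating every 2. The shifts repeat in a cycle of length 2: positions 0,1,… shift by +6, +5, then the pattern repeats.
Reversing it on yfrfj: y−6=s, f−5=a, r−6=l, f−5=a, j−6=d.

salad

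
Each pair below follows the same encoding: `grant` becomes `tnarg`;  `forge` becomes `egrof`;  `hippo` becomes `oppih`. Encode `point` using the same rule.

tniop

The output letters match the input read backwards: grant reversed is tnarg. The word is simply reversed.
Applying it to point: reverse → tniop.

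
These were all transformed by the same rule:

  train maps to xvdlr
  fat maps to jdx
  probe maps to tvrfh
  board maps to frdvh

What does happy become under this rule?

ldttc

The shift depends on letter class: consonant t→x is +4, but vowel a→d is +3. The rule splits by letter class: vowels +3, consonants +4.
Applying it to happy: h(cons)+4=l, a(vowel)+3=d, p(cons)+4=t, p(cons)+4=t, y(cons)+4=c.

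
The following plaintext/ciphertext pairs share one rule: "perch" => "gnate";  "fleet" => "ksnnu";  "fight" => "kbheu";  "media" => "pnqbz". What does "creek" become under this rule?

Treating letters as 0–25, the rule is x ↦ 23x + 25 (mod 26).
For creek: c(2)→23·2+25≡19=t; r(17)→23·17+25≡0=a; e(4)→23·4+25≡13=n; e(4)→23·4+25≡13=n; k(10)→23·10+25≡21=v (all mod 26).

tannv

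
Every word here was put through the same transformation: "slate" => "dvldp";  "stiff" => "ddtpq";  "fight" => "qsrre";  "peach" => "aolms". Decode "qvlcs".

Shifts by position in slate: pos 0: s→d (+11), pos 1: l→v (+10), pos 2: a→l (+11), pos 3: t→d (+10) — repeating every 2. It's a Vigenère-style cipher with numeric key [11,10]: position i shifts by key[i mod 2].
Decoding qvlcs: q−11=f, v−10=l, l−11=a, c−10=s, s−11=h.

flash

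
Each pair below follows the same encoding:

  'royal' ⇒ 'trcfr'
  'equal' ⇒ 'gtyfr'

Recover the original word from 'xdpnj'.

valid

The shift increases by 1 at each position, starting from +2: 2, 3, 4, ….
Reversing it on xdpnj: x−2=v, d−3=a, p−4=l, n−5=i, j−6=d.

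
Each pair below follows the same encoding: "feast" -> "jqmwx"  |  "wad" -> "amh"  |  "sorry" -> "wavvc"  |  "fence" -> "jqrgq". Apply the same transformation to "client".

gpuqrx

The shift depends on letter class: consonant f→j is +4, but vowel e→q is +12. The rule splits by letter class: vowels +12, consonants +4.
Applying it to client: c(cons)+4=g, l(cons)+4=p, i(vowel)+12=u, e(vowel)+12=q, n(cons)+4=r, t(cons)+4=x.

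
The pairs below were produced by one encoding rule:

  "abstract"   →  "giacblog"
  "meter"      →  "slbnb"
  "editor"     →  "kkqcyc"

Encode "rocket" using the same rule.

The shift increases by 1 at each position, starting from +6: 6, 7, 8, ….
On rocket: r+6=x, o+7=v, c+8=k, k+9=t, e+10=o, t+11=e.

xvktoe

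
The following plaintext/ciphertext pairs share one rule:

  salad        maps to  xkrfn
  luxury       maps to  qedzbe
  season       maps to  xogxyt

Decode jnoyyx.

Shifts by position in salad: pos 0: s→x (+5), pos 1: a→k (+10), pos 2: l→r (+6), pos 3: a→f (+5), pos 4: d→n (+10) — repeating every 3. The shifts repeat in a cycle of length 3: positions 0,1,… shift by +5, +10, +6, then the pattern repeats.
Reversing it on jnoyyx: j−5=e, n−10=d, o−6=i, y−5=t, y−10=o, x−6=r.

editor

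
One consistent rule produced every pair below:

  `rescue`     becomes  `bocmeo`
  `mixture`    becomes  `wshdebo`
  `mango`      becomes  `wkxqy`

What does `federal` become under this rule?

ponobkv

Compare letters: r→b is +10, e→o is +10, s→c is +10 — a constant shift. Every letter moves 10 places later in the alphabet, wrapping around z→a.
Applying it to federal: f+10=p, e+10=o, d+10=n, e+10=o, r+10=b, a+10=k, l+10=v.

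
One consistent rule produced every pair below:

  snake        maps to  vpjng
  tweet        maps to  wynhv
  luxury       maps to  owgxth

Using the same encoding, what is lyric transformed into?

Shifts by position in snake: pos 0: s→v (+3), pos 1: n→p (+2), pos 2: a→j (+9), pos 3: k→n (+3), pos 4: e→g (+2) — repeating every 3. A repeating key of period 3 is used — shifts +3, +2, +9 over and over.
For lyric: l+3=o, y+2=a, r+9=a, i+3=l, c+2=e.

oaale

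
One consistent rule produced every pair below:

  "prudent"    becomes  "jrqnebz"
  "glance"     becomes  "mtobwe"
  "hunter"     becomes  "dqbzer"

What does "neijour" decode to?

despair

p(15)→j(9) and r(17)→r(17) fit y≡17x+14 (mod 26); the inverse of 17 mod 26 is 23. Each letter's alphabet position (a=0..z=25) is mapped through 17·x+14 mod 26 — an affine cipher.
Undoing it on neijour: n(13)→23·(13−14)≡3=d; e(4)→23·(4−14)≡4=e; i(8)→23·(8−14)≡18=s; j(9)→23·(9−14)≡15=p; o(14)→23·(14−14)≡0=a; u(20)→23·(20−14)≡8=i; r(17)→23·(17−14)≡17=r (all mod 26).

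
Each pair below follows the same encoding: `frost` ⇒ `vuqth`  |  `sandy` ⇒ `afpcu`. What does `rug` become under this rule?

The word is reversed, then every letter is shifted forward by 2.
Applying it to rug: reverse → gur; then shift: g+2=i, u+2=w, r+2=t.

iwt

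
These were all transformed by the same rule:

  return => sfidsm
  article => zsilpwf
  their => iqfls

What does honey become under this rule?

qhmfj

r(17)→s(18) and e(4)→f(5) fit y≡21x+25 (mod 26); the inverse of 21 mod 26 is 5. This is an affine cipher: with a=0,…,z=25, each position x becomes (21x+25) mod 26.
Applying it to honey: h(7)→21·7+25≡16=q; o(14)→21·14+25≡7=h; n(13)→21·13+25≡12=m; e(4)→21·4+25≡5=f; y(24)→21·24+25≡9=j (all mod 26).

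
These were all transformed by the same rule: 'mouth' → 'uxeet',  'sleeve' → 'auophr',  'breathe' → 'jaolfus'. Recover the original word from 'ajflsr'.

In mouth: m→u is +8, o→x is +9, u→e is +10, t→e is +11 — the shift increases by 1 each position. The shift increases by 1 at each position, starting from +8: 8, 9, 10, ….
Undoing it on ajflsr: a−8=s, j−9=a, f−10=v, l−11=a, s−12=g, r−13=e.

savage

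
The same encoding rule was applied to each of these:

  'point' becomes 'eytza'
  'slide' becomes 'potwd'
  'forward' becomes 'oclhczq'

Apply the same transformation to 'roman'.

The word is reversed, then every letter is shifted forward by 11.
Applying it to roman: reverse → namor; then shift: n+11=y, a+11=l, m+11=x, o+11=z, r+11=c.

ylxzc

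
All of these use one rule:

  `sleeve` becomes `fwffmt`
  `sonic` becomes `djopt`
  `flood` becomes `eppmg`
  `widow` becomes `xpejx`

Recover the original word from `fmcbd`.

The output letters match the input read backwards, each shifted +1: sleeve reversed is eveels. Read the word backwards and shift each letter +1.
Decoding fmcbd: shift back: f−1=e, m−1=l, c−1=b, b−1=a, d−1=c → elbac; then reverse → cable.

cable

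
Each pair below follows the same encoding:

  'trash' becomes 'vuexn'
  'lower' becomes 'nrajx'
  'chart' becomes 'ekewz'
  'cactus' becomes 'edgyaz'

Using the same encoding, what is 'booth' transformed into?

In trash: t→v is +2, r→u is +3, a→e is +4, s→x is +5 — the shift increases by 1 each position. Each letter shifts forward by (position + 2), i.e. 2, 3, 4, … — the shift grows by one for each successive letter.
On booth: b+2=d, o+3=r, o+4=s, t+5=y, h+6=n.

drsyn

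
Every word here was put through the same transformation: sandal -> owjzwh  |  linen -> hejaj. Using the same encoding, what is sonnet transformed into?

Compare letters: s→o is +22, a→w is +22, n→j is +22 — a constant shift. This is a Caesar cipher with shift 22.
On sonnet: s+22=o, o+22=k, n+22=j, n+22=j, e+22=a, t+22=p.

okjjap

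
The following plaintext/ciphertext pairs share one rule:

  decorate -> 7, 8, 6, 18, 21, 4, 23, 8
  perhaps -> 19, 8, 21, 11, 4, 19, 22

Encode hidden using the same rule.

11, 12, 7, 7, 8, 17

d is letter #4 and maps to 7: an offset of 3. Each letter is replaced by its alphabet position (a=1..z=26) + 3.
Applying it to hidden: h=8→11, i=9→12, d=4→7, d=4→7, e=5→8, n=14→17.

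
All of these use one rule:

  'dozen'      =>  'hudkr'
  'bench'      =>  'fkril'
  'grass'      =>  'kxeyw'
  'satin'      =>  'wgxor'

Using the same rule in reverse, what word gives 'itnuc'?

A repeating key of period 2 is used — shifts +4, +6 over and over.
Reversing it on itnuc: i−4=e, t−6=n, n−4=j, u−6=o, c−4=y.

enjoy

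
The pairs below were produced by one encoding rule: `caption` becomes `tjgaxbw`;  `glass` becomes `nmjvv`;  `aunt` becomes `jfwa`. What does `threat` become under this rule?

c(2)→t(19) and a(0)→j(9) fit y≡5x+9 (mod 26); the inverse of 5 mod 26 is 21. Treating letters as 0–25, the rule is x ↦ 5x + 9 (mod 26).
On threat: t(19)→5·19+9≡0=a; h(7)→5·7+9≡18=s; r(17)→5·17+9≡16=q; e(4)→5·4+9≡3=d; a(0)→5·0+9≡9=j; t(19)→5·19+9≡0=a (all mod 26).

asqdja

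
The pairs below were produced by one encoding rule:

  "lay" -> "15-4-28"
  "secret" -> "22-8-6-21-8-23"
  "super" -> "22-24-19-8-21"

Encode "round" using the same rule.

l is letter #12 and maps to 15: an offset of 3. Letters become their 1-based position plus 3 (so a→4, b→5, …).
For round: r=18→21, o=15→18, u=21→24, n=14→17, d=4→7.

21-18-24-17-7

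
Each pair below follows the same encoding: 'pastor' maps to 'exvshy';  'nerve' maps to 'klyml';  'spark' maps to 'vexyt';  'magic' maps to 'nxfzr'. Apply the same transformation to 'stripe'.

vsyzel

p(15)→e(4) and a(0)→x(23) fit y≡23x+23 (mod 26); the inverse of 23 mod 26 is 17. Treating letters as 0–25, the rule is x ↦ 23x + 23 (mod 26).
On stripe: s(18)→23·18+23≡21=v; t(19)→23·19+23≡18=s; r(17)→23·17+23≡24=y; i(8)→23·8+23≡25=z; p(15)→23·15+23≡4=e; e(4)→23·4+23≡11=l (all mod 26).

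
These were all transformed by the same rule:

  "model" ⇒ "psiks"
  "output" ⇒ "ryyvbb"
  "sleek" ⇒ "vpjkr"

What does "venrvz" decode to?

In model: m→p is +3, o→s is +4, d→i is +5, e→k is +6 — the shift increases by 1 each position. Each letter shifts forward by (position + 3), i.e. 3, 4, 5, … — the shift grows by one for each successive letter.
Reversing it on venrvz: v−3=s, e−4=a, n−5=i, r−6=l, v−7=o, z−8=r.

sailor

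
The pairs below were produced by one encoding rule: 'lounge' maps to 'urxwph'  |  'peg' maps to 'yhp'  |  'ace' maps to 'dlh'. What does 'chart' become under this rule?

The rule splits by letter class: vowels +3, consonants +9.
Applying it to chart: c(cons)+9=l, h(cons)+9=q, a(vowel)+3=d, r(cons)+9=a, t(cons)+9=c.

lqdac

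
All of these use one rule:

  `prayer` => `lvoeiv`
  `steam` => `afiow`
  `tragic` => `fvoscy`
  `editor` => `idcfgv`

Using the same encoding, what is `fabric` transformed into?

notvcy

p(15)→l(11) and r(17)→v(21) fit y≡5x+14 (mod 26); the inverse of 5 mod 26 is 21. Treating letters as 0–25, the rule is x ↦ 5x + 14 (mod 26).
For fabric: f(5)→5·5+14≡13=n; a(0)→5·0+14≡14=o; b(1)→5·1+14≡19=t; r(17)→5·17+14≡21=v; i(8)→5·8+14≡2=c; c(2)→5·2+14≡24=y (all mod 26).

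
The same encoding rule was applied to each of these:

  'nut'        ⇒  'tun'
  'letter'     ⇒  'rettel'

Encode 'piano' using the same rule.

The output letters match the input read backwards: nut reversed is tun. It's just the letters in reverse order.
For piano: reverse → onaip.

onaip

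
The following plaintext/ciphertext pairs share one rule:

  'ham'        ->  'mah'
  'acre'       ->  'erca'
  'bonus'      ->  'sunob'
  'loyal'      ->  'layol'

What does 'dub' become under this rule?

bud

The output letters match the input read backwards: ham reversed is mah. It's just the letters in reverse order.
For dub: reverse → bud.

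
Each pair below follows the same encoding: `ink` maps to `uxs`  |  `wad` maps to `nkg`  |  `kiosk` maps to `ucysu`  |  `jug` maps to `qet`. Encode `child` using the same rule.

The output letters match the input read backwards, each shifted +10: ink reversed is kni. The word is reversed, then every letter is shifted forward by 10.
Applying it to child: reverse → dlihc; then shift: d+10=n, l+10=v, i+10=s, h+10=r, c+10=m.

nvsrm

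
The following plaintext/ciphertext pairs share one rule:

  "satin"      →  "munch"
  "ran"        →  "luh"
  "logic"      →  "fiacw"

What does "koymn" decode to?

quest

It's a constant shift of +20 (ROT20).
Decoding koymn: k−20=q, o−20=u, y−20=e, m−20=s, n−20=t.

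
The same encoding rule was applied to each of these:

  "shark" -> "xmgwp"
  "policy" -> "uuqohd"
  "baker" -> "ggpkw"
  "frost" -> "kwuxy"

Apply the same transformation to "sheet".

Two shifts are in play — +6 for a/e/i/o/u, +5 for every other letter.
Applying it to sheet: s(cons)+5=x, h(cons)+5=m, e(vowel)+6=k, e(vowel)+6=k, t(cons)+5=y.

xmkky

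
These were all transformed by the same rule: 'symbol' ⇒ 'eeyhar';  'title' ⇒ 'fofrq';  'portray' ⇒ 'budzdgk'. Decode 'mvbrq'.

Shifts by position in symbol: pos 0: s→e (+12), pos 1: y→e (+6), pos 2: m→y (+12), pos 3: b→h (+6) — repeating every 2. A repeating key of period 2 is used — shifts +12, +6 over and over.
Decoding mvbrq: m−12=a, v−6=p, b−12=p, r−6=l, q−12=e.

apple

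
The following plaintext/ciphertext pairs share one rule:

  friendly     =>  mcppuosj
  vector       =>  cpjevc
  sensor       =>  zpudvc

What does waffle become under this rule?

dlmqsp

A repeating key of period 2 is used — shifts +7, +11 over and over.
For waffle: w+7=d, a+11=l, f+7=m, f+11=q, l+7=s, e+11=p.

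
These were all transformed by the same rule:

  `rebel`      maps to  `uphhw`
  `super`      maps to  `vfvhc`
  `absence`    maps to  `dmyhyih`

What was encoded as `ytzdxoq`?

vitamin

The shifts repeat in a cycle of length 3: positions 0,1,… shift by +3, +11, +6, then the pattern repeats.
Decoding ytzdxoq: y−3=v, t−11=i, z−6=t, d−3=a, x−11=m, o−6=i, q−3=n.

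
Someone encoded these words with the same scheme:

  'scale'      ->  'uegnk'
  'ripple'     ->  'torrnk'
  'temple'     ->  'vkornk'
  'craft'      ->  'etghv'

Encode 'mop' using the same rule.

The shift depends on letter class: consonant s→u is +2, but vowel a→g is +6. Two shifts are in play — +6 for a/e/i/o/u, +2 for every other letter.
On mop: m(cons)+2=o, o(vowel)+6=u, p(cons)+2=r.

our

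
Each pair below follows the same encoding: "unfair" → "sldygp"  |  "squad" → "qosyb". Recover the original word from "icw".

Compare letters: u→s is +24, n→l is +24, f→d is +24 — a constant shift. Each letter is shifted forward by 24 in the alphabet (a Caesar shift of +24).
Undoing it on icw: i−24=k, c−24=e, w−24=y.

key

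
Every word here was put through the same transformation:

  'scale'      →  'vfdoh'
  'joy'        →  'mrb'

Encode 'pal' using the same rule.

sdo

Compare letters: s→v is +3, c→f is +3, a→d is +3 — a constant shift. It's a constant shift of +3 (ROT3).
For pal: p+3=s, a+3=d, l+3=o.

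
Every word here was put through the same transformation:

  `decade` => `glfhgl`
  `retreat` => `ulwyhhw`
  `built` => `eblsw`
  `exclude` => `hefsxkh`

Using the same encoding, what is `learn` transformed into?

oldyq

Shifts by position in decade: pos 0: d→g (+3), pos 1: e→l (+7), pos 2: c→f (+3), pos 3: a→h (+7) — repeating every 2. A repeating key of period 2 is used — shifts +3, +7 over and over.
Applying it to learn: l+3=o, e+7=l, a+3=d, r+7=y, n+3=q.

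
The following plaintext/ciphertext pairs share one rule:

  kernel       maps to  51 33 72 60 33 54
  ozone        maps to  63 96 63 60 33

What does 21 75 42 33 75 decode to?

ashes

k(#11)→51 and e(#5)→33: differences scale by 3, so n = 3·pos + 18. The formula is n = 3×(alphabet index, a=1) + 18.
Undoing it on 21 75 42 33 75: 21→(21−18)÷3=1=a, 75→(75−18)÷3=19=s, 42→(42−18)÷3=8=h, 33→(33−18)÷3=5=e, 75→(75−18)÷3=19=s.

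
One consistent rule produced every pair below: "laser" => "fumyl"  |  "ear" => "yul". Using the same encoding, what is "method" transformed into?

gynbix

It's a constant shift of +20 (ROT20).
For method: m+20=g, e+20=y, t+20=n, h+20=b, o+20=i, d+20=x.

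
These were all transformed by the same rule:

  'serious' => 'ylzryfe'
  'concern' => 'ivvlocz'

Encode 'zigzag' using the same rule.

fpoikr

In serious: s→y is +6, e→l is +7, r→z is +8, i→r is +9 — the shift increases by 1 each position. Each letter shifts forward by (position + 6), i.e. 6, 7, 8, … — the shift grows by one for each successive letter.
On zigzag: z+6=f, i+7=p, g+8=o, z+9=i, a+10=k, g+11=r.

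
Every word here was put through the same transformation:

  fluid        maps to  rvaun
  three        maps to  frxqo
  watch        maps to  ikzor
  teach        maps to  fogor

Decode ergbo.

Shifts by position in fluid: pos 0: f→r (+12), pos 1: l→v (+10), pos 2: u→a (+6), pos 3: i→u (+12), pos 4: d→n (+10) — repeating every 3. The shifts repeat in a cycle of length 3: positions 0,1,… shift by +12, +10, +6, then the pattern repeats.
Decoding ergbo: e−12=s, r−10=h, g−6=a, b−12=p, o−10=e.

shape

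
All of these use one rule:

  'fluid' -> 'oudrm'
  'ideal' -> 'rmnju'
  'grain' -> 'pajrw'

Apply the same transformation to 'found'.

oxdwm

Each letter is shifted forward by 9 in the alphabet (a Caesar shift of +9).
For found: f+9=o, o+9=x, u+9=d, n+9=w, d+9=m.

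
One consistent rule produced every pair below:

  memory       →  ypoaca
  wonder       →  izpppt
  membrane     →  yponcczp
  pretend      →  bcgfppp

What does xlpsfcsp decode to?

Shifts by position in memory: pos 0: m→y (+12), pos 1: e→p (+11), pos 2: m→o (+2), pos 3: o→a (+12), pos 4: r→c (+11), pos 5: y→a (+2) — repeating every 3. The shifts repeat in a cycle of length 3: positions 0,1,… shift by +12, +11, +2, then the pattern repeats.
Reversing it on xlpsfcsp: x−12=l, l−11=a, p−2=n, s−12=g, f−11=u, c−2=a, s−12=g, p−11=e.

language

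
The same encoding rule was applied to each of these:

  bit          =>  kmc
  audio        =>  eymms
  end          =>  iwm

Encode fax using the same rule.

oeg

Vowels shift forward by 4 and consonants shift forward by 9.
Applying it to fax: f(cons)+9=o, a(vowel)+4=e, x(cons)+9=g.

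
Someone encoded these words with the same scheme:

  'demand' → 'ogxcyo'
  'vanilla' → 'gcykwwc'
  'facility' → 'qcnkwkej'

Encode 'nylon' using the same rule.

Two shifts are in play — +2 for a/e/i/o/u, +11 for every other letter.
Applying it to nylon: n(cons)+11=y, y(cons)+11=j, l(cons)+11=w, o(vowel)+2=q, n(cons)+11=y.

yjwqy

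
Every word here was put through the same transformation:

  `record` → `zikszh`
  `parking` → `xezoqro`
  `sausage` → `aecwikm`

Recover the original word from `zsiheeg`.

roadway

Shifts by position in record: pos 0: r→z (+8), pos 1: e→i (+4), pos 2: c→k (+8), pos 3: o→s (+4) — repeating every 2. A repeating key of period 2 is used — shifts +8, +4 over and over.
Undoing it on zsiheeg: z−8=r, s−4=o, i−8=a, h−4=d, e−8=w, e−4=a, g−8=y.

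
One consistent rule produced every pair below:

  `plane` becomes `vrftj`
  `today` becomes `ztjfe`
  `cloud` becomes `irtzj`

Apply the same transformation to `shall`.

ynfrr

The shift depends on letter class: consonant p→v is +6, but vowel a→f is +5. The rule splits by letter class: vowels +5, consonants +6.
On shall: s(cons)+6=y, h(cons)+6=n, a(vowel)+5=f, l(cons)+6=r, l(cons)+6=r.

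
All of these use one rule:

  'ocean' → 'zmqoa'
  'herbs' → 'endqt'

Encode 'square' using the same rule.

The output letters match the input read backwards, each shifted +12: ocean reversed is naeco. Read the word backwards and shift each letter +12.
Applying it to square: reverse → erauqs; then shift: e+12=q, r+12=d, a+12=m, u+12=g, q+12=c, s+12=e.

qdmgce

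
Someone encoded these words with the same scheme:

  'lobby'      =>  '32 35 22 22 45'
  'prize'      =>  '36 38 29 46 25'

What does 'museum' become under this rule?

33 41 39 25 41 33

l is letter #12 and maps to 32: an offset of 20. Each letter is replaced by its alphabet position (a=1..z=26) + 20.
Applying it to museum: m=13→33, u=21→41, s=19→39, e=5→25, u=21→41, m=13→33.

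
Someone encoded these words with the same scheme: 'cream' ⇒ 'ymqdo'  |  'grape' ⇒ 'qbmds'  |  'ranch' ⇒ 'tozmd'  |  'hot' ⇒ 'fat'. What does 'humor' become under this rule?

daygt

The output letters match the input read backwards, each shifted +12: cream reversed is maerc. Read the word backwards and shift each letter +12.
For humor: reverse → romuh; then shift: r+12=d, o+12=a, m+12=y, u+12=g, h+12=t.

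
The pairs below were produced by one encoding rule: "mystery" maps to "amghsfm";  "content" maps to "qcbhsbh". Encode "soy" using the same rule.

gcm

Compare letters: m→a is +14, y→m is +14, s→g is +14 — a constant shift. Every letter moves 14 places later in the alphabet, wrapping around z→a.
Applying it to soy: s+14=g, o+14=c, y+14=m.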